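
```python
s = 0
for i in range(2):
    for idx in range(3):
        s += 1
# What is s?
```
Trace:
  s=0
  s=1, i=0, idx=0
  s=2, i=0, idx=1
  s=3, i=0, idx=2
  s=4, i=1, idx=0
  s=5, i=1, idx=1
  s=6, i=1, idx=2

Final answer: 6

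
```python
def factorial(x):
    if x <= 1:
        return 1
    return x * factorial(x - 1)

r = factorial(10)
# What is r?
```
Call trace:
factorial(x=10)
  factorial(x=9)
    factorial(x=8)
      factorial(x=7)
        factorial(x=6)
          factorial(x=5)
            factorial(x=4)
              factorial(x=3)
                factorial(x=2)
                  factorial(x=1)
                  -> return 1
                -> return 2
              -> return 6
            -> return 24
          -> return 120
        -> return 720
      -> return 5040
    -> return 40320
  -> return 362880
-> return 3628800

Final answer: 3628800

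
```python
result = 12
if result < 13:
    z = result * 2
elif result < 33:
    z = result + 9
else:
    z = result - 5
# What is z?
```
Trace:
  result=12
  result=12, z=24

Final answer: 24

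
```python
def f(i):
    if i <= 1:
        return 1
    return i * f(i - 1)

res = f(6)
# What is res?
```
Call trace:
f(i=6)
  f(i=5)
    f(i=4)
      f(i=3)
        f(i=2)
          f(i=1)
          -> return 1
        -> return 2
      -> return 6
    -> return 24
  -> return 120
-> return 720

Final answer: 720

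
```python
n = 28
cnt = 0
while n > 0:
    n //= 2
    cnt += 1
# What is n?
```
Trace:
  n=28
  n=28, cnt=0
  n=14, cnt=1
  n=7, cnt=2
  n=3, cnt=3
  n=1, cnt=4
  n=0, cnt=5

Final answer: 0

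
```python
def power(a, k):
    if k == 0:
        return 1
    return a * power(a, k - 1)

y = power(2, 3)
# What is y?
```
Call trace:
power(a=2, k=3)
  power(a=2, k=2)
    power(a=2, k=1)
      power(a=2, k=0)
      -> return 1
    -> return 2
  -> return 4
-> return 8

Final answer: 8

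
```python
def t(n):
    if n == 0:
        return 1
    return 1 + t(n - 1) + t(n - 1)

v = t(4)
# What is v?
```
Call trace (a repeated sub-call is expanded the first time; later identical calls just restate its return value):
t(n=4)
  t(n=3)
    t(n=2)
      t(n=1)
        t(n=0)
        -> return 1
        t(n=0)
        -> return 1
      -> return 3
      t(n=1) -> return 3  (same call as traced above)
    -> return 7
    t(n=2) -> return 7  (same call as traced above)
  -> return 15
  t(n=3) -> return 15  (same call as traced above)
-> return 31

Final answer: 31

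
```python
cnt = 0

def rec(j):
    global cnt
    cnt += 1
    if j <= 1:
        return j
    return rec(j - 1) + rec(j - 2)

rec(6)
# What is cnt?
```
Call trace (a repeated sub-call is expanded the first time; later identical calls just restate its return value):
rec(j=6)
  rec(j=5)
    rec(j=4)
      rec(j=3)
        rec(j=2)
          rec(j=1)
          -> return 1
          rec(j=0)
          -> return 0
        -> return 1
        rec(j=1)
        -> return 1
      -> return 2
      rec(j=2) -> return 1  (same call as traced above)
    -> return 3
    rec(j=3) -> return 2  (same call as traced above)
  -> return 5
  rec(j=4) -> return 3  (same call as traced above)
-> return 8

cnt is incremented once per call, so count the calls in each subtree. Let C(j) = number of calls made by rec(j).
C(0) = C(1) = 1 (base case, no recursion); C(j) = 1 + C(j - 1) + C(j - 2) otherwise.
C(2) = 1 + C(1) + C(0) = 1 + 1 + 1 = 3
C(3) = 1 + C(2) + C(1) = 1 + 3 + 1 = 5
C(4) = 1 + C(3) + C(2) = 1 + 5 + 3 = 9
C(5) = 1 + C(4) + C(3) = 1 + 9 + 5 = 15
C(6) = 1 + C(5) + C(4) = 1 + 15 + 9 = 25
cnt = C(6) = 25

Final answer: 25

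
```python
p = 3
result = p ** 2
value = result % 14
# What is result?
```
Trace:
  p=3
  p=3, result=9
  p=3, result=9, value=9

Final answer: 9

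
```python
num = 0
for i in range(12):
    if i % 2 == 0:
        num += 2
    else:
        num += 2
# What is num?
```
Trace:
  num=0
  num=2, i=0
  num=4, i=1
  num=6, i=2
  num=8, i=3
  num=10, i=4
  num=12, i=5
  num=14, i=6
  num=16, i=7
  num=18, i=8
  num=20, i=9
  num=22, i=10
  num=24, i=11

Final answer: 24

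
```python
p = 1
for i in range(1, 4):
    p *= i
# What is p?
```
Trace:
  p=1
  p=1, i=1
  p=2, i=2
  p=6, i=3

Final answer: 6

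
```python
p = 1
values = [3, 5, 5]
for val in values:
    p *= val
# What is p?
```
Trace:
  p=1
  p=3, val=3
  p=15, val=5
  p=75, val=5

Final answer: 75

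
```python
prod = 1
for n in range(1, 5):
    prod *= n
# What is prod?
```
Trace:
  prod=1
  prod=1, n=1
  prod=2, n=2
  prod=6, n=3
  prod=24, n=4

Final answer: 24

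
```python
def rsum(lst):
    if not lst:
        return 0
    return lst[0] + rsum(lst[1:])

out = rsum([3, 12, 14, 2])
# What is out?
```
Call trace:
rsum(lst=[3, 12, 14, 2])
  rsum(lst=[12, 14, 2])
    rsum(lst=[14, 2])
      rsum(lst=[2])
        rsum(lst=[])
        -> return 0
      -> return 2
    -> return 16
  -> return 28
-> return 31

Final answer: 31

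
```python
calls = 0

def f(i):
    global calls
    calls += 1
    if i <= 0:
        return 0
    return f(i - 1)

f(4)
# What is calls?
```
Call trace:
f(i=4)
  f(i=3)
    f(i=2)
      f(i=1)
        f(i=0)
        -> return 0
      -> return 0
    -> return 0
  -> return 0
-> return 0

calls is incremented once per call. f is entered once for each i = 4, 3, 2, 1, 0 (the i <= 0 call returns without recursing), i.e. 4 + 1 calls.
calls = 5

Final answer: 5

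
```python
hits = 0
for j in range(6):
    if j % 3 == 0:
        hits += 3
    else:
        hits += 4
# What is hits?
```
Trace:
  hits=0
  hits=3, j=0
  hits=7, j=1
  hits=11, j=2
  hits=14, j=3
  hits=18, j=4
  hits=22, j=5

Final answer: 22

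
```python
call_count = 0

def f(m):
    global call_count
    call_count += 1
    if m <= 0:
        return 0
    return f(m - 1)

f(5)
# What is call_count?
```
Call trace:
f(m=5)
  f(m=4)
    f(m=3)
      f(m=2)
        f(m=1)
          f(m=0)
          -> return 0
        -> return 0
      -> return 0
    -> return 0
  -> return 0
-> return 0

call_count is incremented once per call. f is entered once for each m = 5, 4, 3, 2, 1, 0 (the m <= 0 call returns without recursing), i.e. 5 + 1 calls.
call_count = 6

Final answer: 6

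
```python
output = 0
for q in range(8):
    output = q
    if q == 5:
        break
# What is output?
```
Trace:
  output=0
  output=0, q=0
  output=1, q=1
  output=2, q=2
  output=3, q=3
  output=4, q=4
  output=5, q=5

Final answer: 5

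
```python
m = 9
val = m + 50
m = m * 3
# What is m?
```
Trace:
  m=9
  m=9, val=59
  m=27, val=59

Final answer: 27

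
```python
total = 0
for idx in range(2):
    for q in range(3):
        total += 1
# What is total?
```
Trace:
  total=0
  total=1, idx=0, q=0
  total=2, idx=0, q=1
  total=3, idx=0, q=2
  total=4, idx=1, q=0
  total=5, idx=1, q=1
  total=6, idx=1, q=2

Final answer: 6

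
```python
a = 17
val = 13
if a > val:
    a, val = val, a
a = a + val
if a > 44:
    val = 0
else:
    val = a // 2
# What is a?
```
Trace:
  a=17
  a=17, val=13
  a=13, val=17
  a=30, val=17
  a=30, val=15

Final answer: 30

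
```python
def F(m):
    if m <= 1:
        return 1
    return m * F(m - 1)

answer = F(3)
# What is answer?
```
Call trace:
F(m=3)
  F(m=2)
    F(m=1)
    -> return 1
  -> return 2
-> return 6

Final answer: 6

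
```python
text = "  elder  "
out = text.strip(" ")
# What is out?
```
Trace:
  text='  elder  '
  text='  elder  ', out='elder'

Final answer: 'elder'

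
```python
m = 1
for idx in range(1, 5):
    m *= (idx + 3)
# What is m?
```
Trace:
  m=1
  m=4, idx=1
  m=20, idx=2
  m=120, idx=3
  m=840, idx=4

Final answer: 840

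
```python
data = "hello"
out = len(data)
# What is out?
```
Trace:
  data='hello'
  data='hello', out=5

Final answer: 5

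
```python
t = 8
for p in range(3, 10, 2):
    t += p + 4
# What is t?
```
Trace:
  t=8
  t=15, p=3
  t=24, p=5
  t=35, p=7
  t=48, p=9

Final answer: 48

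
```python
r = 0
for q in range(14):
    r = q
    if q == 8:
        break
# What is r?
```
Trace:
  r=0
  r=0, q=0
  r=1, q=1
  r=2, q=2
  r=3, q=3
  r=4, q=4
  r=5, q=5
  r=6, q=6
  r=7, q=7
  r=8, q=8

Final answer: 8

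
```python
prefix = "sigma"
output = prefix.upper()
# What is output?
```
Trace:
  prefix='sigma'
  prefix='sigma', output='SIGMA'

Final answer: 'SIGMA'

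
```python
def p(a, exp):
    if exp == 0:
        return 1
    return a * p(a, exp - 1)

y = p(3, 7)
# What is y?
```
Call trace:
p(a=3, exp=7)
  p(a=3, exp=6)
    p(a=3, exp=5)
      p(a=3, exp=4)
        p(a=3, exp=3)
          p(a=3, exp=2)
            p(a=3, exp=1)
              p(a=3, exp=0)
              -> return 1
            -> return 3
          -> return 9
        -> return 27
      -> return 81
    -> return 243
  -> return 729
-> return 2187

Final answer: 2187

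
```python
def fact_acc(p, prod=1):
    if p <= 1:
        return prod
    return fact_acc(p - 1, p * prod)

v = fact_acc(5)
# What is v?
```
Call trace:
fact_acc(p=5, prod=1)
  fact_acc(p=4, prod=5)
    fact_acc(p=3, prod=20)
      fact_acc(p=2, prod=60)
        fact_acc(p=1, prod=120)
        -> return 120
      -> return 120
    -> return 120
  -> return 120
-> return 120

Final answer: 120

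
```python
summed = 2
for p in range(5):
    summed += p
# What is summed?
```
Trace:
  summed=2
  summed=2, p=0
  summed=3, p=1
  summed=5, p=2
  summed=8, p=3
  summed=12, p=4

Final answer: 12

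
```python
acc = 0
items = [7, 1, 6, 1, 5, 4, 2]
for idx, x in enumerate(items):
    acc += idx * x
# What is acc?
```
Trace:
  acc=0
  acc=0, idx=0, x=7
  acc=1, idx=1, x=1
  acc=13, idx=2, x=6
  acc=16, idx=3, x=1
  acc=36, idx=4, x=5
  acc=56, idx=5, x=4
  acc=68, idx=6, x=2

Final answer: 68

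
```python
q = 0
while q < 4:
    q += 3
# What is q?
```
Trace:
  q=0
  q=3
  q=6

Final answer: 6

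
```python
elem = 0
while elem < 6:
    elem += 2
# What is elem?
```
Trace:
  elem=0
  elem=2
  elem=4
  elem=6

Final answer: 6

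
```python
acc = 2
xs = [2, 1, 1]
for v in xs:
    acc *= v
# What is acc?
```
Trace:
  acc=2
  acc=4, v=2
  acc=4, v=1
  acc=4, v=1

Final answer: 4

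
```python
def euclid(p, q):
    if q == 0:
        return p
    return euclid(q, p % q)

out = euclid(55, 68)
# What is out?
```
Call trace:
euclid(p=55, q=68)
  euclid(p=68, q=55)
    euclid(p=55, q=13)
      euclid(p=13, q=3)
        euclid(p=3, q=1)
          euclid(p=1, q=0)
          -> return 1
        -> return 1
      -> return 1
    -> return 1
  -> return 1
-> return 1

Final answer: 1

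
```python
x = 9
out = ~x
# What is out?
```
Trace:
  x=9
  x=9, out=-10

Final answer: -10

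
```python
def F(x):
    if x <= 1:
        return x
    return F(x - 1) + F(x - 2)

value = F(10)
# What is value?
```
Call trace (a repeated sub-call is expanded the first time; later identical calls just restate its return value):
F(x=10)
  F(x=9)
    F(x=8)
      F(x=7)
        F(x=6)
          F(x=5)
            F(x=4)
              F(x=3)
                F(x=2)
                  F(x=1)
                  -> return 1
                  F(x=0)
                  -> return 0
                -> return 1
                F(x=1)
                -> return 1
              -> return 2
              F(x=2) -> return 1  (same call as traced above)
            -> return 3
            F(x=3) -> return 2  (same call as traced above)
          -> return 5
          F(x=4) -> return 3  (same call as traced above)
        -> return 8
        F(x=5) -> return 5  (same call as traced above)
      -> return 13
      F(x=6) -> return 8  (same call as traced above)
    -> return 21
    F(x=7) -> return 13  (same call as traced above)
  -> return 34
  F(x=8) -> return 21  (same call as traced above)
-> return 55

Final answer: 55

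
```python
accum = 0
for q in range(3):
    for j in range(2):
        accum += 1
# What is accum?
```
Trace:
  accum=0
  accum=1, q=0, j=0
  accum=2, q=0, j=1
  accum=3, q=1, j=0
  accum=4, q=1, j=1
  accum=5, q=2, j=0
  accum=6, q=2, j=1

Final answer: 6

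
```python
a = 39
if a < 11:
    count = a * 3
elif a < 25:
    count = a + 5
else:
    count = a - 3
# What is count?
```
Trace:
  a=39
  a=39, count=36

Final answer: 36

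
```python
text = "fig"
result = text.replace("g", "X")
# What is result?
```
Trace:
  text='fig'
  text='fig', result='fiX'

Final answer: 'fiX'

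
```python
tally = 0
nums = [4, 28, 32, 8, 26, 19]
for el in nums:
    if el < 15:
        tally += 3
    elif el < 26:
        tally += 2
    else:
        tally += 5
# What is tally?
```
Trace:
  tally=0
  tally=3, el=4
  tally=8, el=28
  tally=13, el=32
  tally=16, el=8
  tally=21, el=26
  tally=23, el=19

Final answer: 23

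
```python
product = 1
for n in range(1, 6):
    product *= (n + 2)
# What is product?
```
Trace:
  product=1
  product=3, n=1
  product=12, n=2
  product=60, n=3
  product=360, n=4
  product=2520, n=5

Final answer: 2520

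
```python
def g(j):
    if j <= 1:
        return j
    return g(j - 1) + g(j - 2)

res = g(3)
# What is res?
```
Call trace:
g(j=3)
  g(j=2)
    g(j=1)
    -> return 1
    g(j=0)
    -> return 0
  -> return 1
  g(j=1)
  -> return 1
-> return 2

Final answer: 2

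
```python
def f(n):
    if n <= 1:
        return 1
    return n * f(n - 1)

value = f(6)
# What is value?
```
Call trace:
f(n=6)
  f(n=5)
    f(n=4)
      f(n=3)
        f(n=2)
          f(n=1)
          -> return 1
        -> return 2
      -> return 6
    -> return 24
  -> return 120
-> return 720

Final answer: 720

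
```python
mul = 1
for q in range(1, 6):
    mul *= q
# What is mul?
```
Trace:
  mul=1
  mul=1, q=1
  mul=2, q=2
  mul=6, q=3
  mul=24, q=4
  mul=120, q=5

Final answer: 120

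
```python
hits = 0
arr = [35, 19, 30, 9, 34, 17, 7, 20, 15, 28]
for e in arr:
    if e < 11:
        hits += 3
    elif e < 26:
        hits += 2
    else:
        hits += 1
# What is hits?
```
Trace:
  hits=0
  hits=1, e=35
  hits=3, e=19
  hits=4, e=30
  hits=7, e=9
  hits=8, e=34
  hits=10, e=17
  hits=13, e=7
  hits=15, e=20
  hits=17, e=15
  hits=18, e=28

Final answer: 18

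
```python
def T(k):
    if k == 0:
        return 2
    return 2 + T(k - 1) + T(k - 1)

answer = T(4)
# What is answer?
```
Call trace (a repeated sub-call is expanded the first time; later identical calls just restate its return value):
T(k=4)
  T(k=3)
    T(k=2)
      T(k=1)
        T(k=0)
        -> return 2
        T(k=0)
        -> return 2
      -> return 6
      T(k=1) -> return 6  (same call as traced above)
    -> return 14
    T(k=2) -> return 14  (same call as traced above)
  -> return 30
  T(k=3) -> return 30  (same call as traced above)
-> return 62

Final answer: 62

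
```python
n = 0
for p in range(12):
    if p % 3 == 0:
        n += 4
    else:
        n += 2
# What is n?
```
Trace:
  n=0
  n=4, p=0
  n=6, p=1
  n=8, p=2
  n=12, p=3
  n=14, p=4
  n=16, p=5
  n=20, p=6
  n=22, p=7
  n=24, p=8
  n=28, p=9
  n=30, p=10
  n=32, p=11

Final answer: 32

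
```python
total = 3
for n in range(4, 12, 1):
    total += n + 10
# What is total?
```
Trace:
  total=3
  total=17, n=4
  total=32, n=5
  total=48, n=6
  total=65, n=7
  total=83, n=8
  total=102, n=9
  total=122, n=10
  total=143, n=11

Final answer: 143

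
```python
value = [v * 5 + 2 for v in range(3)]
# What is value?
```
Trace:
  v=0
  v=1
  v=2
  value=[2, 7, 12]

Final answer: [2, 7, 12]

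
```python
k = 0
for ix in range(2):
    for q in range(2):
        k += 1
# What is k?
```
Trace:
  k=0
  k=1, ix=0, q=0
  k=2, ix=0, q=1
  k=3, ix=1, q=0
  k=4, ix=1, q=1

Final answer: 4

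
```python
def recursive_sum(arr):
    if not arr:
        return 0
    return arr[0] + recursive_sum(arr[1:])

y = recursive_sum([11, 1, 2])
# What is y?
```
Call trace:
recursive_sum(arr=[11, 1, 2])
  recursive_sum(arr=[1, 2])
    recursive_sum(arr=[2])
      recursive_sum(arr=[])
      -> return 0
    -> return 2
  -> return 3
-> return 14

Final answer: 14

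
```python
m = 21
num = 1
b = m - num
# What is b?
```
Trace:
  m=21
  m=21, num=1
  m=21, num=1, b=20

Final answer: 20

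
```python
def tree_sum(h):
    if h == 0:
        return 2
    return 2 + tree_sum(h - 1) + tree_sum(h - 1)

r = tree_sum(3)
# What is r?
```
Call trace (a repeated sub-call is expanded the first time; later identical calls just restate its return value):
tree_sum(h=3)
  tree_sum(h=2)
    tree_sum(h=1)
      tree_sum(h=0)
      -> return 2
      tree_sum(h=0)
      -> return 2
    -> return 6
    tree_sum(h=1) -> return 6  (same call as traced above)
  -> return 14
  tree_sum(h=2) -> return 14  (same call as traced above)
-> return 30

Final answer: 30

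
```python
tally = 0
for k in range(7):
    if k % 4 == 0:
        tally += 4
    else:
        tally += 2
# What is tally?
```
Trace:
  tally=0
  tally=4, k=0
  tally=6, k=1
  tally=8, k=2
  tally=10, k=3
  tally=14, k=4
  tally=16, k=5
  tally=18, k=6

Final answer: 18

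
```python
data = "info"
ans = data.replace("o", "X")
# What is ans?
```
Trace:
  data='info'
  data='info', ans='infX'

Final answer: 'infX'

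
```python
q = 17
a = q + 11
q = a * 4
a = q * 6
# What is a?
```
Trace:
  q=17
  q=17, a=28
  q=112, a=28
  q=112, a=672

Final answer: 672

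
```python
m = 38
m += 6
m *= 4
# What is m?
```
Trace:
  m=38
  m=44
  m=176

Final answer: 176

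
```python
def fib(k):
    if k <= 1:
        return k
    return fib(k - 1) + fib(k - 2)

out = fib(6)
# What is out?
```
Call trace (a repeated sub-call is expanded the first time; later identical calls just restate its return value):
fib(k=6)
  fib(k=5)
    fib(k=4)
      fib(k=3)
        fib(k=2)
          fib(k=1)
          -> return 1
          fib(k=0)
          -> return 0
        -> return 1
        fib(k=1)
        -> return 1
      -> return 2
      fib(k=2) -> return 1  (same call as traced above)
    -> return 3
    fib(k=3) -> return 2  (same call as traced above)
  -> return 5
  fib(k=4) -> return 3  (same call as traced above)
-> return 8

Final answer: 8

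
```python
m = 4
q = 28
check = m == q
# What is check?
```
Trace:
  m=4
  m=4, q=28
  m=4, q=28, check=False

Final answer: False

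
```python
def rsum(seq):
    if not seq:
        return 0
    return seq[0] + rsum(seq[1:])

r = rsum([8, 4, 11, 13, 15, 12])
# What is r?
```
Call trace:
rsum(seq=[8, 4, 11, 13, 15, 12])
  rsum(seq=[4, 11, 13, 15, 12])
    rsum(seq=[11, 13, 15, 12])
      rsum(seq=[13, 15, 12])
        rsum(seq=[15, 12])
          rsum(seq=[12])
            rsum(seq=[])
            -> return 0
          -> return 12
        -> return 27
      -> return 40
    -> return 51
  -> return 55
-> return 63

Final answer: 63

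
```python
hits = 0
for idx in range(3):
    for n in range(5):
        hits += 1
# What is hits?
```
Trace:
  hits=0
  hits=1, idx=0, n=0
  hits=2, idx=0, n=1
  hits=3, idx=0, n=2
  hits=4, idx=0, n=3
  hits=5, idx=0, n=4
  hits=6, idx=1, n=0
  hits=7, idx=1, n=1
  hits=8, idx=1, n=2
  hits=9, idx=1, n=3
  hits=10, idx=1, n=4
  hits=11, idx=2, n=0
  hits=12, idx=2, n=1
  hits=13, idx=2, n=2
  hits=14, idx=2, n=3
  hits=15, idx=2, n=4

Final answer: 15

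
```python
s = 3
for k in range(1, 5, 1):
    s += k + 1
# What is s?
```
Trace:
  s=3
  s=5, k=1
  s=8, k=2
  s=12, k=3
  s=17, k=4

Final answer: 17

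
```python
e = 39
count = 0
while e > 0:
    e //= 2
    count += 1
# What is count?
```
Trace:
  e=39
  e=39, count=0
  e=19, count=1
  e=9, count=2
  e=4, count=3
  e=2, count=4
  e=1, count=5
  e=0, count=6

Final answer: 6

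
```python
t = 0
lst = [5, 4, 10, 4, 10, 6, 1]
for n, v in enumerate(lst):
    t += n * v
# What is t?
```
Trace:
  t=0
  t=0, n=0, v=5
  t=4, n=1, v=4
  t=24, n=2, v=10
  t=36, n=3, v=4
  t=76, n=4, v=10
  t=106, n=5, v=6
  t=112, n=6, v=1

Final answer: 112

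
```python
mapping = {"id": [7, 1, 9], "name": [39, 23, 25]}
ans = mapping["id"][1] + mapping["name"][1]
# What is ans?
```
Trace:
  mapping={'id': [7, 1, 9], 'name': [39, 23, 25]}
  mapping={'id': [7, 1, 9], 'name': [39, 23, 25]}, ans=24

Final answer: 24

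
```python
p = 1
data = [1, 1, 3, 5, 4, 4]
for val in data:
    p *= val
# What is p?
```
Trace:
  p=1
  p=1, val=1
  p=1, val=1
  p=3, val=3
  p=15, val=5
  p=60, val=4
  p=240, val=4

Final answer: 240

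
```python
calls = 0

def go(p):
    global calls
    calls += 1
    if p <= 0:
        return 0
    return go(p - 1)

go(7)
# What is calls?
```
Call trace:
go(p=7)
  go(p=6)
    go(p=5)
      go(p=4)
        go(p=3)
          go(p=2)
            go(p=1)
              go(p=0)
              -> return 0
            -> return 0
          -> return 0
        -> return 0
      -> return 0
    -> return 0
  -> return 0
-> return 0

calls is incremented once per call. go is entered once for each p = 7, 6, 5, 4, 3, 2, 1, 0 (the p <= 0 call returns without recursing), i.e. 7 + 1 calls.
calls = 8

Final answer: 8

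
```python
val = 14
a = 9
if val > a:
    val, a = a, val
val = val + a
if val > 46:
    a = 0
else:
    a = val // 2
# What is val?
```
Trace:
  val=14
  val=14, a=9
  val=9, a=14
  val=23, a=14
  val=23, a=11

Final answer: 23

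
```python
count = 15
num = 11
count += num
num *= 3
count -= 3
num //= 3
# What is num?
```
Trace:
  count=15
  count=15, num=11
  count=26, num=11
  count=26, num=33
  count=23, num=33
  count=23, num=11

Final answer: 11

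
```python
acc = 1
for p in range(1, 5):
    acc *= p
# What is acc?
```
Trace:
  acc=1
  acc=1, p=1
  acc=2, p=2
  acc=6, p=3
  acc=24, p=4

Final answer: 24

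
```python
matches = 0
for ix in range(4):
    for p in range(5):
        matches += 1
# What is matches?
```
Trace:
  matches=0
  matches=1, ix=0, p=0
  matches=2, ix=0, p=1
  matches=3, ix=0, p=2
  matches=4, ix=0, p=3
  matches=5, ix=0, p=4
  matches=6, ix=1, p=0
  matches=7, ix=1, p=1
  matches=8, ix=1, p=2
  matches=9, ix=1, p=3
  matches=10, ix=1, p=4
  matches=11, ix=2, p=0
  matches=12, ix=2, p=1
  matches=13, ix=2, p=2
  matches=14, ix=2, p=3
  matches=15, ix=2, p=4
  matches=16, ix=3, p=0
  matches=17, ix=3, p=1
  matches=18, ix=3, p=2
  matches=19, ix=3, p=3
  matches=20, ix=3, p=4

Final answer: 20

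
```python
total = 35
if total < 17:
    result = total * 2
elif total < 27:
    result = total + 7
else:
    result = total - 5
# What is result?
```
Trace:
  total=35
  total=35, result=30

Final answer: 30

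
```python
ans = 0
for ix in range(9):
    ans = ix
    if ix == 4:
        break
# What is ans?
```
Trace:
  ans=0
  ans=0, ix=0
  ans=1, ix=1
  ans=2, ix=2
  ans=3, ix=3
  ans=4, ix=4

Final answer: 4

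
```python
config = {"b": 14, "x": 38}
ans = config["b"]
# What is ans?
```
Trace:
  config={'b': 14, 'x': 38}
  config={'b': 14, 'x': 38}, ans=14

Final answer: 14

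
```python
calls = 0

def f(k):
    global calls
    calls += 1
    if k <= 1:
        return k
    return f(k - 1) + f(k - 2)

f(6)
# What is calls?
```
Call trace (a repeated sub-call is expanded the first time; later identical calls just restate its return value):
f(k=6)
  f(k=5)
    f(k=4)
      f(k=3)
        f(k=2)
          f(k=1)
          -> return 1
          f(k=0)
          -> return 0
        -> return 1
        f(k=1)
        -> return 1
      -> return 2
      f(k=2) -> return 1  (same call as traced above)
    -> return 3
    f(k=3) -> return 2  (same call as traced above)
  -> return 5
  f(k=4) -> return 3  (same call as traced above)
-> return 8

calls is incremented once per call, so count the calls in each subtree. Let C(k) = number of calls made by f(k).
C(0) = C(1) = 1 (base case, no recursion); C(k) = 1 + C(k - 1) + C(k - 2) otherwise.
C(2) = 1 + C(1) + C(0) = 1 + 1 + 1 = 3
C(3) = 1 + C(2) + C(1) = 1 + 3 + 1 = 5
C(4) = 1 + C(3) + C(2) = 1 + 5 + 3 = 9
C(5) = 1 + C(4) + C(3) = 1 + 9 + 5 = 15
C(6) = 1 + C(5) + C(4) = 1 + 15 + 9 = 25
calls = C(6) = 25

Final answer: 25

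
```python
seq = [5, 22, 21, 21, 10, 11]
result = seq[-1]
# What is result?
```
Trace:
  seq=[5, 22, 21, 21, 10, 11]
  seq=[5, 22, 21, 21, 10, 11], result=11

Final answer: 11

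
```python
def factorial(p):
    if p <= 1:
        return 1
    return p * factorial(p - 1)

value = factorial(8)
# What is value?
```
Call trace:
factorial(p=8)
  factorial(p=7)
    factorial(p=6)
      factorial(p=5)
        factorial(p=4)
          factorial(p=3)
            factorial(p=2)
              factorial(p=1)
              -> return 1
            -> return 2
          -> return 6
        -> return 24
      -> return 120
    -> return 720
  -> return 5040
-> return 40320

Final answer: 40320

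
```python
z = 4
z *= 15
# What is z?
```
Trace:
  z=4
  z=60

Final answer: 60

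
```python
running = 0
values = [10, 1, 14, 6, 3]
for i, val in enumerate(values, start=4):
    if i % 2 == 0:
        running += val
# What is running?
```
Trace:
  running=0
  running=10, i=4, val=10
  running=10, i=5, val=1
  running=24, i=6, val=14
  running=24, i=7, val=6
  running=27, i=8, val=3

Final answer: 27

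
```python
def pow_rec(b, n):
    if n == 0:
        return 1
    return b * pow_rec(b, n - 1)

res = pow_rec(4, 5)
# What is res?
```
Call trace:
pow_rec(b=4, n=5)
  pow_rec(b=4, n=4)
    pow_rec(b=4, n=3)
      pow_rec(b=4, n=2)
        pow_rec(b=4, n=1)
          pow_rec(b=4, n=0)
          -> return 1
        -> return 4
      -> return 16
    -> return 64
  -> return 256
-> return 1024

Final answer: 1024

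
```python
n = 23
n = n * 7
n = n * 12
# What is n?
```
Trace:
  n=23
  n=161
  n=1932

Final answer: 1932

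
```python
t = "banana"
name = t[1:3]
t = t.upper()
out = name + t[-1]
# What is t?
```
Trace:
  t='banana'
  t='banana', name='an'
  t='BANANA', name='an'
  t='BANANA', name='an', out='anA'

Final answer: 'BANANA'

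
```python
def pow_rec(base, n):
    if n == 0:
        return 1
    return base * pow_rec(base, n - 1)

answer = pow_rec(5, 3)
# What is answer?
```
Call trace:
pow_rec(base=5, n=3)
  pow_rec(base=5, n=2)
    pow_rec(base=5, n=1)
      pow_rec(base=5, n=0)
      -> return 1
    -> return 5
  -> return 25
-> return 125

Final answer: 125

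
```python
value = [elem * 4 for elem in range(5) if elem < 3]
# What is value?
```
Trace:
  elem=0
  elem=1
  elem=2
  elem=3
  elem=4
  value=[0, 4, 8]

Final answer: [0, 4, 8]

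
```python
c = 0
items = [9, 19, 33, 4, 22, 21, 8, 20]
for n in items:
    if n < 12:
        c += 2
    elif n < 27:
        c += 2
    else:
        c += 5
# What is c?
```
Trace:
  c=0
  c=2, n=9
  c=4, n=19
  c=9, n=33
  c=11, n=4
  c=13, n=22
  c=15, n=21
  c=17, n=8
  c=19, n=20

Final answer: 19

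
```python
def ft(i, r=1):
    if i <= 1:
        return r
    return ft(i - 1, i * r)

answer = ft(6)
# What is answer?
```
Call trace:
ft(i=6, r=1)
  ft(i=5, r=6)
    ft(i=4, r=30)
      ft(i=3, r=120)
        ft(i=2, r=360)
          ft(i=1, r=720)
          -> return 720
        -> return 720
      -> return 720
    -> return 720
  -> return 720
-> return 720

Final answer: 720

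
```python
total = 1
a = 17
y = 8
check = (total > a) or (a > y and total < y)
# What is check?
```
Trace:
  total=1
  total=1, a=17
  total=1, a=17, y=8
  total=1, a=17, y=8, check=True

Final answer: True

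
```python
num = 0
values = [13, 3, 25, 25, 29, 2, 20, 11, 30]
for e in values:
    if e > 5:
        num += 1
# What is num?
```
Trace:
  num=0
  num=1, e=13
  num=1, e=3
  num=2, e=25
  num=3, e=25
  num=4, e=29
  num=4, e=2
  num=5, e=20
  num=6, e=11
  num=7, e=30

Final answer: 7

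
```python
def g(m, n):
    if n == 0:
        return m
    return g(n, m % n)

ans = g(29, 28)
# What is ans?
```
Call trace:
g(m=29, n=28)
  g(m=28, n=1)
    g(m=1, n=0)
    -> return 1
  -> return 1
-> return 1

Final answer: 1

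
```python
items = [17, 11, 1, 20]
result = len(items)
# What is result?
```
Trace:
  items=[17, 11, 1, 20]
  items=[17, 11, 1, 20], result=4

Final answer: 4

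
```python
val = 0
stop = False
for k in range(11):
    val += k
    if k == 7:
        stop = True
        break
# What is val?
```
Trace:
  val=0
  val=0, stop=False
  val=0, stop=False, k=0
  val=1, stop=False, k=1
  val=3, stop=False, k=2
  val=6, stop=False, k=3
  val=10, stop=False, k=4
  val=15, stop=False, k=5
  val=21, stop=False, k=6
  val=28, stop=True, k=7

Final answer: 28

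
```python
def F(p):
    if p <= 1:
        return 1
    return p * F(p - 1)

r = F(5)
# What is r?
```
Call trace:
F(p=5)
  F(p=4)
    F(p=3)
      F(p=2)
        F(p=1)
        -> return 1
      -> return 2
    -> return 6
  -> return 24
-> return 120

Final answer: 120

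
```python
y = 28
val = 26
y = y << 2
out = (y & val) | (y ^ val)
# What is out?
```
Trace:
  y=28
  y=28, val=26
  y=112, val=26
  y=112, val=26, out=122

Final answer: 122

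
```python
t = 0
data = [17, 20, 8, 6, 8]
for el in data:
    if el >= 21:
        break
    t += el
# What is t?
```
Trace:
  t=0
  t=17, el=17
  t=37, el=20
  t=45, el=8
  t=51, el=6
  t=59, el=8

Final answer: 59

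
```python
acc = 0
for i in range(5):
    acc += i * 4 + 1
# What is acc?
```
Trace:
  acc=0
  acc=1, i=0
  acc=6, i=1
  acc=15, i=2
  acc=28, i=3
  acc=45, i=4

Final answer: 45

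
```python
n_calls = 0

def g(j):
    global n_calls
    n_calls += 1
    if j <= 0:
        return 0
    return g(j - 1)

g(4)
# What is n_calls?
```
Call trace:
g(j=4)
  g(j=3)
    g(j=2)
      g(j=1)
        g(j=0)
        -> return 0
      -> return 0
    -> return 0
  -> return 0
-> return 0

n_calls is incremented once per call. g is entered once for each j = 4, 3, 2, 1, 0 (the j <= 0 call returns without recursing), i.e. 4 + 1 calls.
n_calls = 5

Final answer: 5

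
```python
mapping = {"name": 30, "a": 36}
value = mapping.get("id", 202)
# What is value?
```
Trace:
  mapping={'name': 30, 'a': 36}
  mapping={'name': 30, 'a': 36}, value=202

Final answer: 202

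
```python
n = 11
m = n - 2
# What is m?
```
Trace:
  n=11
  n=11, m=9

Final answer: 9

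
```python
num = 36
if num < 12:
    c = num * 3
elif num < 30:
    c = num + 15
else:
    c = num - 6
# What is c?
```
Trace:
  num=36
  num=36, c=30

Final answer: 30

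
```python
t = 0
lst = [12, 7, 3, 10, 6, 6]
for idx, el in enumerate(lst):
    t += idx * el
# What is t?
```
Trace:
  t=0
  t=0, idx=0, el=12
  t=7, idx=1, el=7
  t=13, idx=2, el=3
  t=43, idx=3, el=10
  t=67, idx=4, el=6
  t=97, idx=5, el=6

Final answer: 97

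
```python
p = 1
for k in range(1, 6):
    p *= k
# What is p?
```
Trace:
  p=1
  p=1, k=1
  p=2, k=2
  p=6, k=3
  p=24, k=4
  p=120, k=5

Final answer: 120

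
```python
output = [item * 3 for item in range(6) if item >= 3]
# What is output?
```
Trace:
  item=0
  item=1
  item=2
  item=3
  item=4
  item=5
  output=[9, 12, 15]

Final answer: [9, 12, 15]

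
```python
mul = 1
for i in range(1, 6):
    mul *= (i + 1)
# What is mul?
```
Trace:
  mul=1
  mul=2, i=1
  mul=6, i=2
  mul=24, i=3
  mul=120, i=4
  mul=720, i=5

Final answer: 720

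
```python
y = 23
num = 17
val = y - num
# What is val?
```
Trace:
  y=23
  y=23, num=17
  y=23, num=17, val=6

Final answer: 6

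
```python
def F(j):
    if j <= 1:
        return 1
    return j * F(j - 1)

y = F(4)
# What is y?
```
Call trace:
F(j=4)
  F(j=3)
    F(j=2)
      F(j=1)
      -> return 1
    -> return 2
  -> return 6
-> return 24

Final answer: 24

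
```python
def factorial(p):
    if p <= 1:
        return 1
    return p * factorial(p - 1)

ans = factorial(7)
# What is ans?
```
Call trace:
factorial(p=7)
  factorial(p=6)
    factorial(p=5)
      factorial(p=4)
        factorial(p=3)
          factorial(p=2)
            factorial(p=1)
            -> return 1
          -> return 2
        -> return 6
      -> return 24
    -> return 120
  -> return 720
-> return 5040

Final answer: 5040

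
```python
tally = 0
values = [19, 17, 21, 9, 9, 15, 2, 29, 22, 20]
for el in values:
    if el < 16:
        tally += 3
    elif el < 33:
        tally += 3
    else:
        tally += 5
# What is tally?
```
Trace:
  tally=0
  tally=3, el=19
  tally=6, el=17
  tally=9, el=21
  tally=12, el=9
  tally=15, el=9
  tally=18, el=15
  tally=21, el=2
  tally=24, el=29
  tally=27, el=22
  tally=30, el=20

Final answer: 30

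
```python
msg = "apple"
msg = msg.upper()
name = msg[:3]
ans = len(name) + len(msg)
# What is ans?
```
Trace:
  msg='apple'
  msg='APPLE'
  msg='APPLE', name='APP'
  msg='APPLE', name='APP', ans=8

Final answer: 8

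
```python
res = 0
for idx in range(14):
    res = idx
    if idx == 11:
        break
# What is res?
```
Trace:
  res=0
  res=0, idx=0
  res=1, idx=1
  res=2, idx=2
  res=3, idx=3
  res=4, idx=4
  res=5, idx=5
  res=6, idx=6
  res=7, idx=7
  res=8, idx=8
  res=9, idx=9
  res=10, idx=10
  res=11, idx=11

Final answer: 11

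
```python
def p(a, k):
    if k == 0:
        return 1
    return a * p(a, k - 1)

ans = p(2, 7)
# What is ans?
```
Call trace:
p(a=2, k=7)
  p(a=2, k=6)
    p(a=2, k=5)
      p(a=2, k=4)
        p(a=2, k=3)
          p(a=2, k=2)
            p(a=2, k=1)
              p(a=2, k=0)
              -> return 1
            -> return 2
          -> return 4
        -> return 8
      -> return 16
    -> return 32
  -> return 64
-> return 128

Final answer: 128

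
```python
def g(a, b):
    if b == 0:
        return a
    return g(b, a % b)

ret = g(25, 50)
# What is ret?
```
Call trace:
g(a=25, b=50)
  g(a=50, b=25)
    g(a=25, b=0)
    -> return 25
  -> return 25
-> return 25

Final answer: 25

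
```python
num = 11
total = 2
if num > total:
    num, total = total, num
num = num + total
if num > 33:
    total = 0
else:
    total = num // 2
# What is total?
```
Trace:
  num=11
  num=11, total=2
  num=2, total=11
  num=13, total=11
  num=13, total=6

Final answer: 6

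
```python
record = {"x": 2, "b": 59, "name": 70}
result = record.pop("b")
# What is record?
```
Trace:
  record={'x': 2, 'b': 59, 'name': 70}
  record={'x': 2, 'name': 70}, result=59

Final answer: {'x': 2, 'name': 70}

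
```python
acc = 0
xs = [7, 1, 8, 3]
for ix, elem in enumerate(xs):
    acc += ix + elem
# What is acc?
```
Trace:
  acc=0
  acc=7, ix=0, elem=7
  acc=9, ix=1, elem=1
  acc=19, ix=2, elem=8
  acc=25, ix=3, elem=3

Final answer: 25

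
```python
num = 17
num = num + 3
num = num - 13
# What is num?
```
Trace:
  num=17
  num=20
  num=7

Final answer: 7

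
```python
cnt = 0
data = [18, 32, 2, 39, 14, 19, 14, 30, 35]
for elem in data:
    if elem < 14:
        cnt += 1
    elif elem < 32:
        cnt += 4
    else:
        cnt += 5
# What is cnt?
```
Trace:
  cnt=0
  cnt=4, elem=18
  cnt=9, elem=32
  cnt=10, elem=2
  cnt=15, elem=39
  cnt=19, elem=14
  cnt=23, elem=19
  cnt=27, elem=14
  cnt=31, elem=30
  cnt=36, elem=35

Final answer: 36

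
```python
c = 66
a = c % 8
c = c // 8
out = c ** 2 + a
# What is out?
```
Trace:
  c=66
  c=66, a=2
  c=8, a=2
  c=8, a=2, out=66

Final answer: 66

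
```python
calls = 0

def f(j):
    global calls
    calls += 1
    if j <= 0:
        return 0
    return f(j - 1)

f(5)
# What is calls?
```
Call trace:
f(j=5)
  f(j=4)
    f(j=3)
      f(j=2)
        f(j=1)
          f(j=0)
          -> return 0
        -> return 0
      -> return 0
    -> return 0
  -> return 0
-> return 0

calls is incremented once per call. f is entered once for each j = 5, 4, 3, 2, 1, 0 (the j <= 0 call returns without recursing), i.e. 5 + 1 calls.
calls = 6

Final answer: 6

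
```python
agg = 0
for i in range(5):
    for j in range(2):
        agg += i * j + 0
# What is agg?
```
Trace:
  agg=0
  agg=0, i=0, j=0
  agg=0, i=0, j=1
  agg=0, i=1, j=0
  agg=1, i=1, j=1
  agg=1, i=2, j=0
  agg=3, i=2, j=1
  agg=3, i=3, j=0
  agg=6, i=3, j=1
  agg=6, i=4, j=0
  agg=10, i=4, j=1

Final answer: 10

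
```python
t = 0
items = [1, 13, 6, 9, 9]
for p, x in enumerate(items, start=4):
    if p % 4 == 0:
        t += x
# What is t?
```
Trace:
  t=0
  t=1, p=4, x=1
  t=1, p=5, x=13
  t=1, p=6, x=6
  t=1, p=7, x=9
  t=10, p=8, x=9

Final answer: 10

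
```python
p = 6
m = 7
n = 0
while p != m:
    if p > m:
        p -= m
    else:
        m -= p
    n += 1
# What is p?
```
Trace:
  p=6
  p=6, m=7
  p=6, m=7, n=0
  p=6, m=1, n=1
  p=5, m=1, n=2
  p=4, m=1, n=3
  p=3, m=1, n=4
  p=2, m=1, n=5
  p=1, m=1, n=6

Final answer: 1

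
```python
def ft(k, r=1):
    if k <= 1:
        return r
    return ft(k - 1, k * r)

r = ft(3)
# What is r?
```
Call trace:
ft(k=3, r=1)
  ft(k=2, r=3)
    ft(k=1, r=6)
    -> return 6
  -> return 6
-> return 6

Final answer: 6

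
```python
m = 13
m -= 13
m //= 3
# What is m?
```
Trace:
  m=13
  m=0
  m=0

Final answer: 0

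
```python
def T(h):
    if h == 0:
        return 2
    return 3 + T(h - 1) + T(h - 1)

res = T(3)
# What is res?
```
Call trace (a repeated sub-call is expanded the first time; later identical calls just restate its return value):
T(h=3)
  T(h=2)
    T(h=1)
      T(h=0)
      -> return 2
      T(h=0)
      -> return 2
    -> return 7
    T(h=1) -> return 7  (same call as traced above)
  -> return 17
  T(h=2) -> return 17  (same call as traced above)
-> return 37

Final answer: 37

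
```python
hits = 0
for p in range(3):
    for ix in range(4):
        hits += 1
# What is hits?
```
Trace:
  hits=0
  hits=1, p=0, ix=0
  hits=2, p=0, ix=1
  hits=3, p=0, ix=2
  hits=4, p=0, ix=3
  hits=5, p=1, ix=0
  hits=6, p=1, ix=1
  hits=7, p=1, ix=2
  hits=8, p=1, ix=3
  hits=9, p=2, ix=0
  hits=10, p=2, ix=1
  hits=11, p=2, ix=2
  hits=12, p=2, ix=3

Final answer: 12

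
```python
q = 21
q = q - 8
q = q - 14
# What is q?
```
Trace:
  q=21
  q=13
  q=-1

Final answer: -1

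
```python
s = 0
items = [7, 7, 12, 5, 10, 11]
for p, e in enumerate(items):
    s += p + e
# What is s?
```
Trace:
  s=0
  s=7, p=0, e=7
  s=15, p=1, e=7
  s=29, p=2, e=12
  s=37, p=3, e=5
  s=51, p=4, e=10
  s=67, p=5, e=11

Final answer: 67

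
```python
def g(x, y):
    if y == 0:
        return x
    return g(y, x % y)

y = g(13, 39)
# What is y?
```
Call trace:
g(x=13, y=39)
  g(x=39, y=13)
    g(x=13, y=0)
    -> return 13
  -> return 13
-> return 13

Final answer: 13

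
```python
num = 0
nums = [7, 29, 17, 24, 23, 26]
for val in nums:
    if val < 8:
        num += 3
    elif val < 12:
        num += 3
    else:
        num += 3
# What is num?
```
Trace:
  num=0
  num=3, val=7
  num=6, val=29
  num=9, val=17
  num=12, val=24
  num=15, val=23
  num=18, val=26

Final answer: 18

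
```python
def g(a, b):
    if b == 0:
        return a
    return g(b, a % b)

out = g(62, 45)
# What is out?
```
Call trace:
g(a=62, b=45)
  g(a=45, b=17)
    g(a=17, b=11)
      g(a=11, b=6)
        g(a=6, b=5)
          g(a=5, b=1)
            g(a=1, b=0)
            -> return 1
          -> return 1
        -> return 1
      -> return 1
    -> return 1
  -> return 1
-> return 1

Final answer: 1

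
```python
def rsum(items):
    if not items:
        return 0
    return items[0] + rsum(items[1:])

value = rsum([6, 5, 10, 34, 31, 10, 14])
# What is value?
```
Call trace:
rsum(items=[6, 5, 10, 34, 31, 10, 14])
  rsum(items=[5, 10, 34, 31, 10, 14])
    rsum(items=[10, 34, 31, 10, 14])
      rsum(items=[34, 31, 10, 14])
        rsum(items=[31, 10, 14])
          rsum(items=[10, 14])
            rsum(items=[14])
              rsum(items=[])
              -> return 0
            -> return 14
          -> return 24
        -> return 55
      -> return 89
    -> return 99
  -> return 104
-> return 110

Final answer: 110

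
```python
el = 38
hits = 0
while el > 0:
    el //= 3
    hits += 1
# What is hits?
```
Trace:
  el=38
  el=38, hits=0
  el=12, hits=1
  el=4, hits=2
  el=1, hits=3
  el=0, hits=4

Final answer: 4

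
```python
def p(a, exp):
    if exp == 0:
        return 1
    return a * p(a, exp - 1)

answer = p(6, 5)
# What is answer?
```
Call trace:
p(a=6, exp=5)
  p(a=6, exp=4)
    p(a=6, exp=3)
      p(a=6, exp=2)
        p(a=6, exp=1)
          p(a=6, exp=0)
          -> return 1
        -> return 6
      -> return 36
    -> return 216
  -> return 1296
-> return 7776

Final answer: 7776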